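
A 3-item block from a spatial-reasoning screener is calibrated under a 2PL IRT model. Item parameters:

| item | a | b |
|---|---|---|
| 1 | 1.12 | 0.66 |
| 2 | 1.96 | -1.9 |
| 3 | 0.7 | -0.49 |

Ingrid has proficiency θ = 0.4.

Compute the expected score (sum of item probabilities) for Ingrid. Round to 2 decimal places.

P(θ) = 1 / (1 + exp(−a(θ − b)))
P_1 = 1/(1+e^{0.2912}) = 0.4277
P_2 = 1/(1+e^{-4.5080}) = 0.9891
P_3 = 1/(1+e^{-0.6230}) = 0.6509
E[score] = 0.4277 + 0.9891 + 0.6509 = 2.0677

2.07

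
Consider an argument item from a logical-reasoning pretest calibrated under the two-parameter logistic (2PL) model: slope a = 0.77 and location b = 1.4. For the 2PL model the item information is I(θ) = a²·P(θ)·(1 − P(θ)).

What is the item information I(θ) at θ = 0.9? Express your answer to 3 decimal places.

P = 1/(1+e^{0.3850}) = 0.4049
P(1−P) = 0.4049 × 0.5951 = 0.2410
I = a² × P(1−P) = 0.77² × 0.2410 = 0.14287

0.143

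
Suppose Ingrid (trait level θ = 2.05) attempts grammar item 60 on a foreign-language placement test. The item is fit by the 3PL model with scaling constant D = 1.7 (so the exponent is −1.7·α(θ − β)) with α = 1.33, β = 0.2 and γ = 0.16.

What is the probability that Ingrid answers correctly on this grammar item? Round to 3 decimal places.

P(θ) = γ + (1 − γ) · 1 / (1 + exp(−D·α(θ − β)))
Exponent: 1.7 × 1.33 × (2.05 − 0.2) = 4.1829
1/(1 + e^{-4.1829}) = 0.9850
P = 0.16 + 0.84 × 0.9850 = 0.9874

0.987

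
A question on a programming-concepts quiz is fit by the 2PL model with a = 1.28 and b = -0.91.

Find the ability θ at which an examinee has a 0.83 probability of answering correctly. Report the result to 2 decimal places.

P(θ) = 1 / (1 + exp(−a(θ − b)))
logit = ln(0.8300/0.1700) = 1.5856
θ = b + logit/(a) = -0.91 + 1.5856/1.2800 = 0.3288

0.33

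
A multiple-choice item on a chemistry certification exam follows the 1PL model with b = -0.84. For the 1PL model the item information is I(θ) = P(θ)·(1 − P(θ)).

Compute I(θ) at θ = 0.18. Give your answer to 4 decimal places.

0.1948

P = 1/(1+e^{-1.0200}) = 0.7350
P(1−P) = 0.7350 × 0.2650 = 0.1948
I = P(1−P) = 0.19479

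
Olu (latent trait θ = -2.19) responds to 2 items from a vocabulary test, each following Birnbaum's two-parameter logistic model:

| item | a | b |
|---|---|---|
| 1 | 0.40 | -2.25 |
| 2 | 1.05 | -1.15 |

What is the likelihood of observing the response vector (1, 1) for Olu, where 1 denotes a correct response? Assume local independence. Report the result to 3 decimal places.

P(θ) = 1 / (1 + exp(−a(θ − b)))
P_1 = 1/(1+e^{-0.0240}) = 0.5060
P_2 = 1/(1+e^{1.0920}) = 0.2512
L = P_1 × P_2 = 0.5060 × 0.2512 = 0.12713

0.127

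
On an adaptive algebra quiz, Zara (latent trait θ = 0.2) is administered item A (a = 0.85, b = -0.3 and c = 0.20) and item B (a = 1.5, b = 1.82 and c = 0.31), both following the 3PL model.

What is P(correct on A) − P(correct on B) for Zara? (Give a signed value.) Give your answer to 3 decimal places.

P(θ) = c + (1 − c) · 1 / (1 + exp(−a(θ − b)))
P_A = 0.6837
P_B = 0.3658
P_A − P_B = 0.3179

0.318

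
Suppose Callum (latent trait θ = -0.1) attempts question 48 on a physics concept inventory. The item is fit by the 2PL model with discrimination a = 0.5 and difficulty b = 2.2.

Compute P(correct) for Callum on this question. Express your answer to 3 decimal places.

0.240

P(θ) = 1 / (1 + exp(−a(θ − b)))
Exponent: 0.5 × (-0.1 − 2.2) = -1.1500
1/(1 + e^{1.1500}) = 0.2405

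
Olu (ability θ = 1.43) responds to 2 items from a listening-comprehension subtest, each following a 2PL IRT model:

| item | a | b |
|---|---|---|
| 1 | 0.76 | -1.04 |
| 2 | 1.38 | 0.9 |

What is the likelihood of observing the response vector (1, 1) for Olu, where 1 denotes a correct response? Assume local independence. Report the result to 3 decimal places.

0.586

P(θ) = 1 / (1 + exp(−a(θ − b)))
P_1 = 1/(1+e^{-1.8772}) = 0.8673
P_2 = 1/(1+e^{-0.7314}) = 0.6751
L = P_1 × P_2 = 0.8673 × 0.6751 = 0.58552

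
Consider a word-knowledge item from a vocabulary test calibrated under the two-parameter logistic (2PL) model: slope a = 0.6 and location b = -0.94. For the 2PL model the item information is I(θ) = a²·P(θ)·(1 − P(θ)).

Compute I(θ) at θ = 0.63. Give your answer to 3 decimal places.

0.073

P = 1/(1+e^{-0.9420}) = 0.7195
P(1−P) = 0.7195 × 0.2805 = 0.2018
I = a² × P(1−P) = 0.6² × 0.2018 = 0.07265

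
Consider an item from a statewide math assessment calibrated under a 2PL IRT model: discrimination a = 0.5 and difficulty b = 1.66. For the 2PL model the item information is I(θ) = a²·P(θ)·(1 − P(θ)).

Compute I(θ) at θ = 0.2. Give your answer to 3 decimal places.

0.055

P = 1/(1+e^{0.7300}) = 0.3252
P(1−P) = 0.3252 × 0.6748 = 0.2194
I = a² × P(1−P) = 0.5² × 0.2194 = 0.05486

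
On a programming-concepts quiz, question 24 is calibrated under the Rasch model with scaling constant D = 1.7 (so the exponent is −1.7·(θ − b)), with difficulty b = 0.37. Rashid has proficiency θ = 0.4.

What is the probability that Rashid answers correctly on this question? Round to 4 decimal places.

P(θ) = 1 / (1 + exp(−D·(θ − b)))
Exponent: 1.7 × (0.4 − 0.37) = 0.0510
1/(1 + e^{-0.0510}) = 0.5127
P = 0.5127

0.5127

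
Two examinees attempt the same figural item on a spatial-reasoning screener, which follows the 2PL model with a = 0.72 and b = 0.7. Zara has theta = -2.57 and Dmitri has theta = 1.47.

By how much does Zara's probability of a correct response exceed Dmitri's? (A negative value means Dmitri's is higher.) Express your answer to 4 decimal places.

-0.5484

P(theta) = 1 / (1 + exp(−a(theta − b)))
P(Zara) = 0.0867  [exponent -2.3544]
P(Dmitri) = 0.6352  [exponent 0.5544]
Difference = 0.0867 − 0.6352 = -0.5484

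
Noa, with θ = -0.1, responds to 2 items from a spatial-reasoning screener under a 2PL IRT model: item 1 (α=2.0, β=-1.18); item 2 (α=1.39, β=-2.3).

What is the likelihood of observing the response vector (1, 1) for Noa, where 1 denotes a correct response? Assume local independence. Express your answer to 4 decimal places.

0.8564

P(θ) = 1 / (1 + exp(−α(θ − β)))
P_1 = 1/(1+e^{-2.1600}) = 0.8966
P_2 = 1/(1+e^{-3.0580}) = 0.9551
L = P_1 × P_2 = 0.8966 × 0.9551 = 0.85637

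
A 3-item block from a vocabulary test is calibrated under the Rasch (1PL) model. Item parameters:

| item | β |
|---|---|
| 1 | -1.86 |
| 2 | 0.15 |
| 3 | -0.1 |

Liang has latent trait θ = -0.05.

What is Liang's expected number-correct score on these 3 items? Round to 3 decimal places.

P(θ) = 1 / (1 + exp(−(θ − β)))
P_1 = 1/(1+e^{-1.8100}) = 0.8594
P_2 = 1/(1+e^{0.2000}) = 0.4502
P_3 = 1/(1+e^{-0.0500}) = 0.5125
E[score] = 0.8594 + 0.4502 + 0.5125 = 1.8220

1.822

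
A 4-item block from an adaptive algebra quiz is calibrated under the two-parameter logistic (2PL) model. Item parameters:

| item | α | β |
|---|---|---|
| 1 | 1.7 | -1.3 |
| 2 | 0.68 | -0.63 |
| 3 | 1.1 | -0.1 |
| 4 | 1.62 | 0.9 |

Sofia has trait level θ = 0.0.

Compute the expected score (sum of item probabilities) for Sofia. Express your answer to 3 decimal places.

2.223

P(θ) = 1 / (1 + exp(−α(θ − β)))
P_1 = 1/(1+e^{-2.2100}) = 0.9011
P_2 = 1/(1+e^{-0.4284}) = 0.6055
P_3 = 1/(1+e^{-0.1100}) = 0.5275
P_4 = 1/(1+e^{1.4580}) = 0.1888
E[score] = 0.9011 + 0.6055 + 0.5275 + 0.1888 = 2.2229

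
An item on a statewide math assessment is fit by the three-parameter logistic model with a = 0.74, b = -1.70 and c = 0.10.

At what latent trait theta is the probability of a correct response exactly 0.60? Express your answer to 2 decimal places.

-1.40

P(theta) = c + (1 − c) · 1 / (1 + exp(−a(theta − b)))
Remove guessing floor: (0.60 − 0.10)/(1 − 0.10) = 0.5556
logit = ln(0.5556/0.4444) = 0.2231
theta = b + logit/(a) = -1.70 + 0.2231/0.7400 = -1.3985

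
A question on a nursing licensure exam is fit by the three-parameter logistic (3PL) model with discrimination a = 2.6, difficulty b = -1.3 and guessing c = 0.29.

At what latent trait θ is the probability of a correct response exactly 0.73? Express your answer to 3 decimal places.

P(θ) = c + (1 − c) · 1 / (1 + exp(−a(θ − b)))
Remove guessing floor: (0.73 − 0.29)/(1 − 0.29) = 0.6197
logit = ln(0.6197/0.3803) = 0.4884
θ = b + logit/(a) = -1.3 + 0.4884/2.6000 = -1.1122

-1.112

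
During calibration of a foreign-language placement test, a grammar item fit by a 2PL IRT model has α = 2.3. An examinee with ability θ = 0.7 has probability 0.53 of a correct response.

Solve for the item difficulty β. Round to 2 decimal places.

0.65

P(θ) = 1 / (1 + exp(−α(θ − β)))
logit(0.53) = ln(0.53/0.47) = 0.1201
β = θ − logit/(α) = 0.7 − 0.1201/2.3000 = 0.6478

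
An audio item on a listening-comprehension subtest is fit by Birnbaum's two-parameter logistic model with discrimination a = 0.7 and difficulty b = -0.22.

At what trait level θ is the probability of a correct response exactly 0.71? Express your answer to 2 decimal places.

P(θ) = 1 / (1 + exp(−a(θ − b)))
logit = ln(0.7100/0.2900) = 0.8954
θ = b + logit/(a) = -0.22 + 0.8954/0.7000 = 1.0591

1.06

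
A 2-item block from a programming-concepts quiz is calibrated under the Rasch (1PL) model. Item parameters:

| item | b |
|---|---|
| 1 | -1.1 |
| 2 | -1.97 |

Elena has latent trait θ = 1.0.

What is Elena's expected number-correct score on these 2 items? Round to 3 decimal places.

1.842

P(θ) = 1 / (1 + exp(−(θ − b)))
P_1 = 1/(1+e^{-2.1000}) = 0.8909
P_2 = 1/(1+e^{-2.9700}) = 0.9512
E[score] = 0.8909 + 0.9512 = 1.8421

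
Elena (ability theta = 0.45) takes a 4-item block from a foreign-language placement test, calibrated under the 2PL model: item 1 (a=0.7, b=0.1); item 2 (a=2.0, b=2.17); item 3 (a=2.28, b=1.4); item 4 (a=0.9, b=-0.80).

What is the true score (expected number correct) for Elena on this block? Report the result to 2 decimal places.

1.45

P(theta) = 1 / (1 + exp(−a(theta − b)))
P_1 = 1/(1+e^{-0.2450}) = 0.5609
P_2 = 1/(1+e^{3.4400}) = 0.0311
P_3 = 1/(1+e^{2.1660}) = 0.1028
P_4 = 1/(1+e^{-1.1250}) = 0.7549
E[score] = 0.5609 + 0.0311 + 0.1028 + 0.7549 = 1.4498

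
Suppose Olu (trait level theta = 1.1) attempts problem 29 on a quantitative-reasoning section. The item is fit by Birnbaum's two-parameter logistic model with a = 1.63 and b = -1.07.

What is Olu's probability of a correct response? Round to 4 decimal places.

P(theta) = 1 / (1 + exp(−a(theta − b)))
Exponent: 1.63 × (1.1 − (-1.07)) = 3.5371
1/(1 + e^{-3.5371}) = 0.9717

0.9717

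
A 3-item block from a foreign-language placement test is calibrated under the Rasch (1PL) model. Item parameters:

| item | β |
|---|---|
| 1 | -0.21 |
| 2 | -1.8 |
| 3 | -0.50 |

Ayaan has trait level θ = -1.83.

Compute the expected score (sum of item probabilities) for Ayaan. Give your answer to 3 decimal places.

P(θ) = 1 / (1 + exp(−(θ − β)))
P_1 = 1/(1+e^{1.6200}) = 0.1652
P_2 = 1/(1+e^{0.0300}) = 0.4925
P_3 = 1/(1+e^{1.3300}) = 0.2092
E[score] = 0.1652 + 0.4925 + 0.2092 = 0.8669

0.867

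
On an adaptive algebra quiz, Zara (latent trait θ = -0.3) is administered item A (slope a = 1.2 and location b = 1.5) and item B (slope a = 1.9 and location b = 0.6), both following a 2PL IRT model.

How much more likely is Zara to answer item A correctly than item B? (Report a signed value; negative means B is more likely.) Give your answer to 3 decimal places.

-0.050

P(θ) = 1 / (1 + exp(−a(θ − b)))
P_A = 0.1034
P_B = 0.1532
P_A − P_B = -0.0498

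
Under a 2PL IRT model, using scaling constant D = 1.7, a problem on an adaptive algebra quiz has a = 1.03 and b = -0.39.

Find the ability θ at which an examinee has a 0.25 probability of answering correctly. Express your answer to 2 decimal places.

P(θ) = 1 / (1 + exp(−D·a(θ − b)))
logit = ln(0.2500/0.7500) = -1.0986
θ = b + logit/(1.7·a) = -0.39 + (-1.0986)/1.7510 = -1.0174

-1.02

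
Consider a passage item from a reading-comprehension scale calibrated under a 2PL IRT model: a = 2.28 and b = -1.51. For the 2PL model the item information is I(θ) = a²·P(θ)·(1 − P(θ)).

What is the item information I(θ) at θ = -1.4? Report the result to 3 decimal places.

1.279

P = 1/(1+e^{-0.2508}) = 0.5624
P(1−P) = 0.5624 × 0.4376 = 0.2461
I = a² × P(1−P) = 2.28² × 0.2461 = 1.27938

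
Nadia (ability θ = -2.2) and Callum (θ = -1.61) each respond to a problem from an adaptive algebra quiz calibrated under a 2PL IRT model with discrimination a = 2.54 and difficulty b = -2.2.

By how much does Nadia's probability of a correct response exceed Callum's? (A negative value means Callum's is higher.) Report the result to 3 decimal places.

P(θ) = 1 / (1 + exp(−a(θ − b)))
P(Nadia) = 0.5000  [exponent 0.0000]
P(Callum) = 0.8174  [exponent 1.4986]
Difference = 0.5000 − 0.8174 = -0.3174

-0.317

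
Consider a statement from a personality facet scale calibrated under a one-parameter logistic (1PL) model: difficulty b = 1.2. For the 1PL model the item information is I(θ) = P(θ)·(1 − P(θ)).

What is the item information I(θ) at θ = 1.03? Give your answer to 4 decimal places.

0.2482

P = 1/(1+e^{0.1700}) = 0.4576
P(1−P) = 0.4576 × 0.5424 = 0.2482
I = P(1−P) = 0.24820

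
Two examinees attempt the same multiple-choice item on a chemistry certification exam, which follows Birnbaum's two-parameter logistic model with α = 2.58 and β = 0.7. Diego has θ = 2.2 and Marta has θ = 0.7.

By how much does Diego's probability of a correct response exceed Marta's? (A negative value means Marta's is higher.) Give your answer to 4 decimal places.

P(θ) = 1 / (1 + exp(−α(θ − β)))
P(Diego) = 0.9796  [exponent 3.8700]
P(Marta) = 0.5000  [exponent 0.0000]
Difference = 0.9796 − 0.5000 = 0.4796

0.4796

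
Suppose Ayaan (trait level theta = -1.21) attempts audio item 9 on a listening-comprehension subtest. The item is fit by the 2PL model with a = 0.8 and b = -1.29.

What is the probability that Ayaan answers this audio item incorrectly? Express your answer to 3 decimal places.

P(theta) = 1 / (1 + exp(−a(theta − b)))
Exponent: 0.8 × (-1.21 − (-1.29)) = 0.0640
1/(1 + e^{-0.0640}) = 0.5160
P(incorrect) = 1 − 0.5160 = 0.4840

0.484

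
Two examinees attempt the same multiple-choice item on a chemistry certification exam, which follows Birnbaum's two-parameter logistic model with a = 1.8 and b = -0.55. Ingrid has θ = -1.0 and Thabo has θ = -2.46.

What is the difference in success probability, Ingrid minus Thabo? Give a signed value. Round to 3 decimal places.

0.277

P(θ) = 1 / (1 + exp(−a(θ − b)))
P(Ingrid) = 0.3079  [exponent -0.8100]
P(Thabo) = 0.0311  [exponent -3.4380]
Difference = 0.3079 − 0.0311 = 0.2768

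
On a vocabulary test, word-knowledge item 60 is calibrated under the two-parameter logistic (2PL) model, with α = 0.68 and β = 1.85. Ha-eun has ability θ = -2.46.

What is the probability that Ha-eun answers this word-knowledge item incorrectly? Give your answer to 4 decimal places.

P(θ) = 1 / (1 + exp(−α(θ − β)))
Exponent: 0.68 × (-2.46 − 1.85) = -2.9308
1/(1 + e^{2.9308}) = 0.0507
P(incorrect) = 1 − 0.0507 = 0.9493

0.9493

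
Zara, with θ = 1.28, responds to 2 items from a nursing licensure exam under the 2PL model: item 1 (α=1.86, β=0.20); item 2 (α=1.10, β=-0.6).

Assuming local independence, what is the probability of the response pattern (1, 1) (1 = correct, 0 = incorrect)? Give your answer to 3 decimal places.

0.783

P(θ) = 1 / (1 + exp(−α(θ − β)))
P_1 = 1/(1+e^{-2.0088}) = 0.8817
P_2 = 1/(1+e^{-2.0680}) = 0.8878
L = P_1 × P_2 = 0.8817 × 0.8878 = 0.78275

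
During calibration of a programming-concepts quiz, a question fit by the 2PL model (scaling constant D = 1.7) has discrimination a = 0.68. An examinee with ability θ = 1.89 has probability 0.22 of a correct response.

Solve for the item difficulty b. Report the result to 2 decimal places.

2.98

P(θ) = 1 / (1 + exp(−D·a(θ − b)))
logit(0.22) = ln(0.22/0.78) = -1.2657
b = θ − logit/(1.7·a) = 1.89 − (-1.2657)/1.1560 = 2.9849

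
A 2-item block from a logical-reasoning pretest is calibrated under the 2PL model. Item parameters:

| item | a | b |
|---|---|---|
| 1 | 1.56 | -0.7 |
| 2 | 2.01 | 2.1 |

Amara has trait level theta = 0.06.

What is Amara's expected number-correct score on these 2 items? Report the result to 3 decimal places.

P(theta) = 1 / (1 + exp(−a(theta − b)))
P_1 = 1/(1+e^{-1.1856}) = 0.7660
P_2 = 1/(1+e^{4.1004}) = 0.0163
E[score] = 0.7660 + 0.0163 = 0.7822

0.782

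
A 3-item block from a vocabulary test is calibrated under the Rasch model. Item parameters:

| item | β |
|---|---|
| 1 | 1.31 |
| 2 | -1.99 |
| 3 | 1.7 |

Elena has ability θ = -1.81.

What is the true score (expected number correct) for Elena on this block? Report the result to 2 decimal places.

P(θ) = 1 / (1 + exp(−(θ − β)))
P_1 = 1/(1+e^{3.1200}) = 0.0423
P_2 = 1/(1+e^{-0.1800}) = 0.5449
P_3 = 1/(1+e^{3.5100}) = 0.0290
E[score] = 0.0423 + 0.5449 + 0.0290 = 0.6162

0.62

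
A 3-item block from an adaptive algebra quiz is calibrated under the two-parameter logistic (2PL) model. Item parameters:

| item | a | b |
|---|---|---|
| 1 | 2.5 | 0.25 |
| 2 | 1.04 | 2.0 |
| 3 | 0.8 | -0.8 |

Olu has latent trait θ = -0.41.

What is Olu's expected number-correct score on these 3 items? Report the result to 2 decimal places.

0.81

P(θ) = 1 / (1 + exp(−a(θ − b)))
P_1 = 1/(1+e^{1.6500}) = 0.1611
P_2 = 1/(1+e^{2.5064}) = 0.0754
P_3 = 1/(1+e^{-0.3120}) = 0.5774
E[score] = 0.1611 + 0.0754 + 0.5774 = 0.8139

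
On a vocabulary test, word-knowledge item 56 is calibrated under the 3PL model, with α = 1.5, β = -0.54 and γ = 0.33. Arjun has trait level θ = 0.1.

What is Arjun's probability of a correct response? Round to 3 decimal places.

P(θ) = γ + (1 − γ) · 1 / (1 + exp(−α(θ − β)))
Exponent: 1.5 × (0.1 − (-0.54)) = 0.9600
1/(1 + e^{-0.9600}) = 0.7231
P = 0.33 + 0.67 × 0.7231 = 0.8145

0.814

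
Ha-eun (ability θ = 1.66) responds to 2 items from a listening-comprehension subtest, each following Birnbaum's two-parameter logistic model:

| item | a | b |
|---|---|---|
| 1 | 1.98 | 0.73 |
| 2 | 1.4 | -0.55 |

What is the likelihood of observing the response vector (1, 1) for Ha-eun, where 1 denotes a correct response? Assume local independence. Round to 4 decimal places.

P(θ) = 1 / (1 + exp(−a(θ − b)))
P_1 = 1/(1+e^{-1.8414}) = 0.8631
P_2 = 1/(1+e^{-3.0940}) = 0.9566
L = P_1 × P_2 = 0.8631 × 0.9566 = 0.82569

0.8257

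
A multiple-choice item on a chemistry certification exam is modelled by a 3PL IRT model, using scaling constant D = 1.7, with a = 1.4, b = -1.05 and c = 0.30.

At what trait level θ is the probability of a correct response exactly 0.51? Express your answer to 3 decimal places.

P(θ) = c + (1 − c) · 1 / (1 + exp(−D·a(θ − b)))
Remove guessing floor: (0.51 − 0.30)/(1 − 0.30) = 0.3000
logit = ln(0.3000/0.7000) = -0.8473
θ = b + logit/(1.7·a) = -1.05 + (-0.8473)/2.3800 = -1.4060

-1.406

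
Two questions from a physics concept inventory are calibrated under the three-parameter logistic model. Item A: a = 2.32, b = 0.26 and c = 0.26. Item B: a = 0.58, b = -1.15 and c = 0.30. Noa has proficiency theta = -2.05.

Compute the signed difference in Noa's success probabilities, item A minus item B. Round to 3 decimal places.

-0.297

P(theta) = c + (1 − c) · 1 / (1 + exp(−a(theta − b)))
P_A = 0.2635
P_B = 0.5607
P_A − P_B = -0.2972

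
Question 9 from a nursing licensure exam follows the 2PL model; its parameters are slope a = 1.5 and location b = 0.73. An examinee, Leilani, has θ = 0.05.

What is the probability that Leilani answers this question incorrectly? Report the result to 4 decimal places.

P(θ) = 1 / (1 + exp(−a(θ − b)))
Exponent: 1.5 × (0.05 − 0.73) = -1.0200
1/(1 + e^{1.0200}) = 0.2650
P(incorrect) = 1 − 0.2650 = 0.7350

0.7350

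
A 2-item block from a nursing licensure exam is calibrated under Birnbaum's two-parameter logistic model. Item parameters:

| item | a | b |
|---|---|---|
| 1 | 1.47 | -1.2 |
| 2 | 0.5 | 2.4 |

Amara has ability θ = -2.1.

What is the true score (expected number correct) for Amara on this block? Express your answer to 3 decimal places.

0.306

P(θ) = 1 / (1 + exp(−a(θ − b)))
P_1 = 1/(1+e^{1.3230}) = 0.2103
P_2 = 1/(1+e^{2.2500}) = 0.0953
E[score] = 0.2103 + 0.0953 = 0.3057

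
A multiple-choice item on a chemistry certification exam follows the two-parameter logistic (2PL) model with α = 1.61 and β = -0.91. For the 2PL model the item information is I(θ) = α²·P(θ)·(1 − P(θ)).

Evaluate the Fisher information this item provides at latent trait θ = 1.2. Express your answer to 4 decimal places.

0.0812

P = 1/(1+e^{-3.3971}) = 0.9676
P(1−P) = 0.9676 × 0.0324 = 0.0313
I = α² × P(1−P) = 1.61² × 0.0313 = 0.08123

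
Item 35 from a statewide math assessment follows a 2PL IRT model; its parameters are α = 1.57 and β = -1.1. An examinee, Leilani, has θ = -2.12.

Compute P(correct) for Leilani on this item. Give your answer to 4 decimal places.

0.1678

P(θ) = 1 / (1 + exp(−α(θ − β)))
Exponent: 1.57 × (-2.12 − (-1.1)) = -1.6014
1/(1 + e^{1.6014}) = 0.1678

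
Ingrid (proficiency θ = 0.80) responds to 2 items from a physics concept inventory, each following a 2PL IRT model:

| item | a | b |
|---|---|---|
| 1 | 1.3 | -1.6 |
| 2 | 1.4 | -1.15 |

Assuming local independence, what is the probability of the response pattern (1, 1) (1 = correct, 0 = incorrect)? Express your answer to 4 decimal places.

P(θ) = 1 / (1 + exp(−a(θ − b)))
P_1 = 1/(1+e^{-3.1200}) = 0.9577
P_2 = 1/(1+e^{-2.7300}) = 0.9388
L = P_1 × P_2 = 0.9577 × 0.9388 = 0.89907

0.8991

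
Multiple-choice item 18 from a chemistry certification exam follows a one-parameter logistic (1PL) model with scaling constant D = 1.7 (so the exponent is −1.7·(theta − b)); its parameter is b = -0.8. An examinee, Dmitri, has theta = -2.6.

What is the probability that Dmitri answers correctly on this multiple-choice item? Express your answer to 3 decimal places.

P(theta) = 1 / (1 + exp(−D·(theta − b)))
Exponent: 1.7 × (-2.6 − (-0.8)) = -3.0600
1/(1 + e^{3.0600}) = 0.0448
P = 0.0448

0.045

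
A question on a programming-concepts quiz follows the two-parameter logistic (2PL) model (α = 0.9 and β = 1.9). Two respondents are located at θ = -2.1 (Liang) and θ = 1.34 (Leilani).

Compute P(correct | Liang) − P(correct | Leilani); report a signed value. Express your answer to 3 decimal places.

-0.350

P(θ) = 1 / (1 + exp(−α(θ − β)))
P(Liang) = 0.0266  [exponent -3.6000]
P(Leilani) = 0.3766  [exponent -0.5040]
Difference = 0.0266 − 0.3766 = -0.3500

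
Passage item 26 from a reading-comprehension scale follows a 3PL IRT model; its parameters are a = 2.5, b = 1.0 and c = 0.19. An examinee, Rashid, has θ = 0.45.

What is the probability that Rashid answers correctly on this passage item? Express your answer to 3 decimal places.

P(θ) = c + (1 − c) · 1 / (1 + exp(−a(θ − b)))
Exponent: 2.5 × (0.45 − 1.0) = -1.3750
1/(1 + e^{1.3750}) = 0.2018
P = 0.19 + 0.81 × 0.2018 = 0.3535

0.353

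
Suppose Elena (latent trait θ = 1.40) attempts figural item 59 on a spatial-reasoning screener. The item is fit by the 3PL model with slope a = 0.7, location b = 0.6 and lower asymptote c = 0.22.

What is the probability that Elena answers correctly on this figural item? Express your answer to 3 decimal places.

0.716

P(θ) = c + (1 − c) · 1 / (1 + exp(−a(θ − b)))
Exponent: 0.7 × (1.40 − 0.6) = 0.5600
1/(1 + e^{-0.5600}) = 0.6365
P = 0.22 + 0.78 × 0.6365 = 0.7164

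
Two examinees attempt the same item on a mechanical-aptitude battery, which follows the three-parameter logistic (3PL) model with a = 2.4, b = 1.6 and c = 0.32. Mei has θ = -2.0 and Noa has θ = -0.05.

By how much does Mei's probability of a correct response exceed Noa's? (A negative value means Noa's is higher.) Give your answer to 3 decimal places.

P(θ) = c + (1 − c) · 1 / (1 + exp(−a(θ − b)))
P(Mei) = 0.3201  [exponent -8.6400]
P(Noa) = 0.3327  [exponent -3.9600]
Difference = 0.3201 − 0.3327 = -0.0126

-0.013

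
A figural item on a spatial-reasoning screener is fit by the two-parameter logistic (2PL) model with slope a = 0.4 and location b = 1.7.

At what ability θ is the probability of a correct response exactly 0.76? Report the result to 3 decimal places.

P(θ) = 1 / (1 + exp(−a(θ − b)))
logit = ln(0.7600/0.2400) = 1.1527
θ = b + logit/(a) = 1.7 + 1.1527/0.4000 = 4.5817

4.582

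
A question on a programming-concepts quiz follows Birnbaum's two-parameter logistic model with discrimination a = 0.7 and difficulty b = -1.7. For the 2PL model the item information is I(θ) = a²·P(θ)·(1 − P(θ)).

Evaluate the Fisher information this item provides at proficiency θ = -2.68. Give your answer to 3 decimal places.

0.109

P = 1/(1+e^{0.6860}) = 0.3349
P(1−P) = 0.3349 × 0.6651 = 0.2227
I = a² × P(1−P) = 0.7² × 0.2227 = 0.10915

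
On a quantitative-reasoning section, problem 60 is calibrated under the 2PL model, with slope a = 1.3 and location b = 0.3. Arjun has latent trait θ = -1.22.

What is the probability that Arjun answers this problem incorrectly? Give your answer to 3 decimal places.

P(θ) = 1 / (1 + exp(−a(θ − b)))
Exponent: 1.3 × (-1.22 − 0.3) = -1.9760
1/(1 + e^{1.9760}) = 0.1217
P(incorrect) = 1 − 0.1217 = 0.8783

0.878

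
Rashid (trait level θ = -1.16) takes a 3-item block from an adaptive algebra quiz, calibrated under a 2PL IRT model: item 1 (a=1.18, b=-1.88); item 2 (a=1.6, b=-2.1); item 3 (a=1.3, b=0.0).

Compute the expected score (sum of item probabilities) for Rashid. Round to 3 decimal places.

P(θ) = 1 / (1 + exp(−a(θ − b)))
P_1 = 1/(1+e^{-0.8496}) = 0.7005
P_2 = 1/(1+e^{-1.5040}) = 0.8182
P_3 = 1/(1+e^{1.5080}) = 0.1812
E[score] = 0.7005 + 0.8182 + 0.1812 = 1.6999

1.700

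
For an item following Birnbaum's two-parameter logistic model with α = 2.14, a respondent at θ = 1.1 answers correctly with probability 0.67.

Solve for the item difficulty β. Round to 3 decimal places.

P(θ) = 1 / (1 + exp(−α(θ − β)))
logit(0.67) = ln(0.67/0.33) = 0.7082
β = θ − logit/(α) = 1.1 − 0.7082/2.1400 = 0.7691

0.769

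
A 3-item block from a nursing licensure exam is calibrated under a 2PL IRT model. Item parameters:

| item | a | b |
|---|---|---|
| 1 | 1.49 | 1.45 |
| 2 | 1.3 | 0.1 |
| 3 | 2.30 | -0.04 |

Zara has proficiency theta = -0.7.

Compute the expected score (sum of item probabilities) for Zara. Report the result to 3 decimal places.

P(theta) = 1 / (1 + exp(−a(theta − b)))
P_1 = 1/(1+e^{3.2035}) = 0.0390
P_2 = 1/(1+e^{1.0400}) = 0.2611
P_3 = 1/(1+e^{1.5180}) = 0.1798
E[score] = 0.0390 + 0.2611 + 0.1798 = 0.4799

0.480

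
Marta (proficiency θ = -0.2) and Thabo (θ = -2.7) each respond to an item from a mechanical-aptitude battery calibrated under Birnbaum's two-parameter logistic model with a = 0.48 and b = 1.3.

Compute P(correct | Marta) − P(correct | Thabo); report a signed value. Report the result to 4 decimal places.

P(θ) = 1 / (1 + exp(−a(θ − b)))
P(Marta) = 0.3274  [exponent -0.7200]
P(Thabo) = 0.1279  [exponent -1.9200]
Difference = 0.3274 − 0.1279 = 0.1995

0.1995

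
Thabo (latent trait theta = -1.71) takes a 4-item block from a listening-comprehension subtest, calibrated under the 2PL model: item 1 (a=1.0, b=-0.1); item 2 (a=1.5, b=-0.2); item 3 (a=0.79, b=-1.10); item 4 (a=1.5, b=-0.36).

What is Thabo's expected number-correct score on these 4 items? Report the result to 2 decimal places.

P(theta) = 1 / (1 + exp(−a(theta − b)))
P_1 = 1/(1+e^{1.6100}) = 0.1666
P_2 = 1/(1+e^{2.2650}) = 0.0941
P_3 = 1/(1+e^{0.4819}) = 0.3818
P_4 = 1/(1+e^{2.0250}) = 0.1166
E[score] = 0.1666 + 0.0941 + 0.3818 + 0.1166 = 0.7591

0.76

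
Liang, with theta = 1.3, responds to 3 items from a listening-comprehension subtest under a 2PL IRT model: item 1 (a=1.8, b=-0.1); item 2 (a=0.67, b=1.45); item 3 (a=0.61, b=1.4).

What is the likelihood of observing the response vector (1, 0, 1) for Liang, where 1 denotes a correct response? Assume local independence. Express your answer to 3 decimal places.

0.236

P(theta) = 1 / (1 + exp(−a(theta − b)))
P_1 = 1/(1+e^{-2.5200}) = 0.9255
P_2 = 1/(1+e^{0.1005}) = 0.4749
P_3 = 1/(1+e^{0.0610}) = 0.4848
L = P_1 × (1−P_2) × P_3 = 0.9255 × 0.5251 × 0.4848 = 0.23559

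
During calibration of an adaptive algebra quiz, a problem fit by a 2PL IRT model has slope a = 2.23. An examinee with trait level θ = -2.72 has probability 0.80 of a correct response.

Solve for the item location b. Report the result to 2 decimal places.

-3.34

P(θ) = 1 / (1 + exp(−a(θ − b)))
logit(0.80) = ln(0.80/0.20) = 1.3863
b = θ − logit/(a) = -2.72 − 1.3863/2.2300 = -3.3417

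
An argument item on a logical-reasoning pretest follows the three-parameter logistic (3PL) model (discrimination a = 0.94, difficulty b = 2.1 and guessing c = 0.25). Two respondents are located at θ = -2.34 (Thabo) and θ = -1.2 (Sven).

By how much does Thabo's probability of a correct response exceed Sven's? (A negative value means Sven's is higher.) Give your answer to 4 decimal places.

P(θ) = c + (1 − c) · 1 / (1 + exp(−a(θ − b)))
P(Thabo) = 0.2614  [exponent -4.1736]
P(Sven) = 0.2823  [exponent -3.1020]
Difference = 0.2614 − 0.2823 = -0.0209

-0.0209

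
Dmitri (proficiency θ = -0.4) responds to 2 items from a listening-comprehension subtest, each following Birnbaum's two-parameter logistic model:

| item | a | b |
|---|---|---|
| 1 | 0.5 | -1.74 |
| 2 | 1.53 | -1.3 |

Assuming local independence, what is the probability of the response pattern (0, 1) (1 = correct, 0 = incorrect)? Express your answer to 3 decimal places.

0.270

P(θ) = 1 / (1 + exp(−a(θ − b)))
P_1 = 1/(1+e^{-0.6700}) = 0.6615
P_2 = 1/(1+e^{-1.3770}) = 0.7985
L = (1−P_1) × P_2 = 0.3385 × 0.7985 = 0.27029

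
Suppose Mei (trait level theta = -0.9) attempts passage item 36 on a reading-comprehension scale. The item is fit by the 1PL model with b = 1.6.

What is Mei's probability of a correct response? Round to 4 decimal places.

P(theta) = 1 / (1 + exp(−(theta − b)))
Exponent: (-0.9 − 1.6) = -2.5000
1/(1 + e^{2.5000}) = 0.0759
P = 0.0759

0.0759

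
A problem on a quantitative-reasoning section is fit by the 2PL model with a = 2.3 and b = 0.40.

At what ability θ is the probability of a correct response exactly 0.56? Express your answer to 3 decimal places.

0.505

P(θ) = 1 / (1 + exp(−a(θ − b)))
logit = ln(0.5600/0.4400) = 0.2412
θ = b + logit/(a) = 0.40 + 0.2412/2.3000 = 0.5049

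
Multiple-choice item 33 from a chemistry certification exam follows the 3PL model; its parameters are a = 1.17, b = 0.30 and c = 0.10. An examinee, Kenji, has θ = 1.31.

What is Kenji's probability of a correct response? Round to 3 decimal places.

0.789

P(θ) = c + (1 − c) · 1 / (1 + exp(−a(θ − b)))
Exponent: 1.17 × (1.31 − 0.30) = 1.1817
1/(1 + e^{-1.1817}) = 0.7653
P = 0.10 + 0.90 × 0.7653 = 0.7887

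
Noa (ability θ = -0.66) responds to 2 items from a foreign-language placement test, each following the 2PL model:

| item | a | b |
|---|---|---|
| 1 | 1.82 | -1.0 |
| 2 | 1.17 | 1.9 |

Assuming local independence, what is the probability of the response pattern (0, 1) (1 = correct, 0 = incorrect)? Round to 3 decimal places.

P(θ) = 1 / (1 + exp(−a(θ − b)))
P_1 = 1/(1+e^{-0.6188}) = 0.6499
P_2 = 1/(1+e^{2.9952}) = 0.0476
L = (1−P_1) × P_2 = 0.3501 × 0.0476 = 0.01668

0.017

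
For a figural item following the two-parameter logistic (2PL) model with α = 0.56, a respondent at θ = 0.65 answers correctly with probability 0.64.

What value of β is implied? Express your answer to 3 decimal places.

-0.377

P(θ) = 1 / (1 + exp(−α(θ − β)))
logit(0.64) = ln(0.64/0.36) = 0.5754
β = θ − logit/(α) = 0.65 − 0.5754/0.5600 = -0.3774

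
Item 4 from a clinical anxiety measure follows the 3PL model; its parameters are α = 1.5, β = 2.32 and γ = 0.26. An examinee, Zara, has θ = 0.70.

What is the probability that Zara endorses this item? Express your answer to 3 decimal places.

P(θ) = γ + (1 − γ) · 1 / (1 + exp(−α(θ − β)))
Exponent: 1.5 × (0.70 − 2.32) = -2.4300
1/(1 + e^{2.4300}) = 0.0809
P = 0.26 + 0.74 × 0.0809 = 0.3199

0.320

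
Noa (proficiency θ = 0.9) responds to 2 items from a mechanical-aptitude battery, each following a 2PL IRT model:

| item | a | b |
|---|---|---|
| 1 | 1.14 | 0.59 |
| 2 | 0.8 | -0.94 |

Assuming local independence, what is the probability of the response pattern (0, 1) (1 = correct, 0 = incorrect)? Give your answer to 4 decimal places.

0.3356

P(θ) = 1 / (1 + exp(−a(θ − b)))
P_1 = 1/(1+e^{-0.3534}) = 0.5874
P_2 = 1/(1+e^{-1.4720}) = 0.8134
L = (1−P_1) × P_2 = 0.4126 × 0.8134 = 0.33556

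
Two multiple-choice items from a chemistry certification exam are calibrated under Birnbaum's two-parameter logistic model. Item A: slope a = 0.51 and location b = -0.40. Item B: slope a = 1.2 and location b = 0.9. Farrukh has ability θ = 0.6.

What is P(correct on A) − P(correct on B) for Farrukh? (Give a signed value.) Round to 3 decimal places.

0.214

P(θ) = 1 / (1 + exp(−a(θ − b)))
P_A = 0.6248
P_B = 0.4110
P_A − P_B = 0.2138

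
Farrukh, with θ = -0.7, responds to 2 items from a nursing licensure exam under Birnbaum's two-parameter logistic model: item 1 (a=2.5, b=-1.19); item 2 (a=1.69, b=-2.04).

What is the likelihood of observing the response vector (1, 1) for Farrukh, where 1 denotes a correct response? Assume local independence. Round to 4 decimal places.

0.7002

P(θ) = 1 / (1 + exp(−a(θ − b)))
P_1 = 1/(1+e^{-1.2250}) = 0.7729
P_2 = 1/(1+e^{-2.2646}) = 0.9059
L = P_1 × P_2 = 0.7729 × 0.9059 = 0.70021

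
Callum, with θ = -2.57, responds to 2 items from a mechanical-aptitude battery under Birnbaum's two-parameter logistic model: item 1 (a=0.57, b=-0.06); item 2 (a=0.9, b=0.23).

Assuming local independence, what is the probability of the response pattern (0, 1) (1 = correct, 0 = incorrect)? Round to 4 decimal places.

0.0601

P(θ) = 1 / (1 + exp(−a(θ − b)))
P_1 = 1/(1+e^{1.4307}) = 0.1930
P_2 = 1/(1+e^{2.5200}) = 0.0745
L = (1−P_1) × P_2 = 0.8070 × 0.0745 = 0.06010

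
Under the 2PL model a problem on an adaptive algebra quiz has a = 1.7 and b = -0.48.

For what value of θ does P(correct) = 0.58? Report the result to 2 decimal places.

-0.29

P(θ) = 1 / (1 + exp(−a(θ − b)))
logit = ln(0.5800/0.4200) = 0.3228
θ = b + logit/(a) = -0.48 + 0.3228/1.7000 = -0.2901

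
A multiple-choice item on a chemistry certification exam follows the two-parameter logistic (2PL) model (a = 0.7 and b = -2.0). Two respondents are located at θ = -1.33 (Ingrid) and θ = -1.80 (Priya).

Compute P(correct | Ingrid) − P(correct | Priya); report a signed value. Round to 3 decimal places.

0.080

P(θ) = 1 / (1 + exp(−a(θ − b)))
P(Ingrid) = 0.6151  [exponent 0.4690]
P(Priya) = 0.5349  [exponent 0.1400]
Difference = 0.6151 − 0.5349 = 0.0802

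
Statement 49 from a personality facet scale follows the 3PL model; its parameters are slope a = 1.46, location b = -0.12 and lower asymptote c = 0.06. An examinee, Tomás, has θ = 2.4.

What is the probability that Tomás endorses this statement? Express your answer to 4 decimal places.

P(θ) = c + (1 − c) · 1 / (1 + exp(−a(θ − b)))
Exponent: 1.46 × (2.4 − (-0.12)) = 3.6792
1/(1 + e^{-3.6792}) = 0.9754
P = 0.06 + 0.94 × 0.9754 = 0.9769

0.9769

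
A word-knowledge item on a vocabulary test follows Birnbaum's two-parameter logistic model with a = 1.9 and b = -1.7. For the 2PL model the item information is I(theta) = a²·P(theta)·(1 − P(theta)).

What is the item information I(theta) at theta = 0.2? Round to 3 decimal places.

P = 1/(1+e^{-3.6100}) = 0.9737
P(1−P) = 0.9737 × 0.0263 = 0.0256
I = a² × P(1−P) = 1.9² × 0.0256 = 0.09258

0.093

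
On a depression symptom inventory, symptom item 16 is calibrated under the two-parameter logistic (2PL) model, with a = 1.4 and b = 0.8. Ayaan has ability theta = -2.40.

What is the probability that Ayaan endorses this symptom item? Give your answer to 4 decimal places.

P(theta) = 1 / (1 + exp(−a(theta − b)))
Exponent: 1.4 × (-2.40 − 0.8) = -4.4800
1/(1 + e^{4.4800}) = 0.0112

0.0112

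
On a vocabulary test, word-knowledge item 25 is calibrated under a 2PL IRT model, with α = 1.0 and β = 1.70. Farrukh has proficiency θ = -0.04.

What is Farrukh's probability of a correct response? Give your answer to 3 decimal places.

P(θ) = 1 / (1 + exp(−α(θ − β)))
Exponent: 1.0 × (-0.04 − 1.70) = -1.7400
1/(1 + e^{1.7400}) = 0.1493

0.149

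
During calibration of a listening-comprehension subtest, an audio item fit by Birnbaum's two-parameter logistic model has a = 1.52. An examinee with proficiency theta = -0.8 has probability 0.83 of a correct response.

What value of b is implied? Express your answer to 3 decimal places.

P(theta) = 1 / (1 + exp(−a(theta − b)))
logit(0.83) = ln(0.83/0.17) = 1.5856
b = theta − logit/(a) = -0.8 − 1.5856/1.5200 = -1.8432

-1.843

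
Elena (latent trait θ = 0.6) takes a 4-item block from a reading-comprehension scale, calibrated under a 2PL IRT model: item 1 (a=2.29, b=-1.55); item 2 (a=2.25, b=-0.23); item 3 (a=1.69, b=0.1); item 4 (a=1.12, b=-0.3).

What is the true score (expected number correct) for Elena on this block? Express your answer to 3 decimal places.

P(θ) = 1 / (1 + exp(−a(θ − b)))
P_1 = 1/(1+e^{-4.9235}) = 0.9928
P_2 = 1/(1+e^{-1.8675}) = 0.8662
P_3 = 1/(1+e^{-0.8450}) = 0.6995
P_4 = 1/(1+e^{-1.0080}) = 0.7326
E[score] = 0.9928 + 0.8662 + 0.6995 + 0.7326 = 3.2911

3.291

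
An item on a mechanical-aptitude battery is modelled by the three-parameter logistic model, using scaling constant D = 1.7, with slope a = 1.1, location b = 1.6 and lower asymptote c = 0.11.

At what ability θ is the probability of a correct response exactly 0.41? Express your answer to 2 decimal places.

1.24

P(θ) = c + (1 − c) · 1 / (1 + exp(−D·a(θ − b)))
Remove guessing floor: (0.41 − 0.11)/(1 − 0.11) = 0.3371
logit = ln(0.3371/0.6629) = -0.6763
θ = b + logit/(1.7·a) = 1.6 + (-0.6763)/1.8700 = 1.2383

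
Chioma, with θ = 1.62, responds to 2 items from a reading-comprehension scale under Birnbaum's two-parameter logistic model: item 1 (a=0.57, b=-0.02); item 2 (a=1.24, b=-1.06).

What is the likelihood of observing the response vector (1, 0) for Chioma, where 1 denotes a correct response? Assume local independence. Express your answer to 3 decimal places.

P(θ) = 1 / (1 + exp(−a(θ − b)))
P_1 = 1/(1+e^{-0.9348}) = 0.7180
P_2 = 1/(1+e^{-3.3232}) = 0.9652
L = P_1 × (1−P_2) = 0.7180 × 0.0348 = 0.02498

0.025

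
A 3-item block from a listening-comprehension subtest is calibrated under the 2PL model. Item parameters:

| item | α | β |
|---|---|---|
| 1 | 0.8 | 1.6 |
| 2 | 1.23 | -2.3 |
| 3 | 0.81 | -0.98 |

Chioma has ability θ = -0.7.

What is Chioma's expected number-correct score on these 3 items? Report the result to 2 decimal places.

1.57

P(θ) = 1 / (1 + exp(−α(θ − β)))
P_1 = 1/(1+e^{1.8400}) = 0.1371
P_2 = 1/(1+e^{-1.9680}) = 0.8774
P_3 = 1/(1+e^{-0.2268}) = 0.5565
E[score] = 0.1371 + 0.8774 + 0.5565 = 1.5709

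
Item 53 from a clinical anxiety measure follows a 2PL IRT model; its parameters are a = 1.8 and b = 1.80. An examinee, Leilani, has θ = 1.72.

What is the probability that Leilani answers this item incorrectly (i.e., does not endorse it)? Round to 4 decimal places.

P(θ) = 1 / (1 + exp(−a(θ − b)))
Exponent: 1.8 × (1.72 − 1.80) = -0.1440
1/(1 + e^{0.1440}) = 0.4641
P(incorrect) = 1 − 0.4641 = 0.5359

0.5359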